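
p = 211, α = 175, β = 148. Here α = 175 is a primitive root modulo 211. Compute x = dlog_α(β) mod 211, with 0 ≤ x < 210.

30

Successive powers of 175 modulo 211:
  175^0=1  175^1=175  175^2=30  175^3=186  175^4=56  175^5=94
  175^6=203  175^7=77  175^8=182  175^9=200  175^10=185  175^11=92
  175^12=64  175^13=17  175^14=21  175^15=88  175^16=208  175^17=108
  175^18=121  175^19=75  175^20=43  175^21=140  175^22=24  175^23=191
  175^24=87  175^25=33  175^26=78  175^27=146  175^28=19  175^29=160
  175^30=148
So 175^30 ≡ 148 (mod 211), giving x = 30.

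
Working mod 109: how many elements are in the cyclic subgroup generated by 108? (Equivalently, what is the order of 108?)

2

The order of 108 must divide p − 1 = 108 = 2^2 · 3^3.
Divisors: 1, 2, 3, 4, 6, 9, 12, 18, 27, 36, 54, 108.
Check each in increasing order: 108^1 ≡ 108;  108^2 ≡ 1.
Smallest exponent giving 1 is 2.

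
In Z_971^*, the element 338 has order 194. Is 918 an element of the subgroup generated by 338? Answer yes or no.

yes

918 ∈ ⟨338⟩ iff 918^194 ≡ 1 (mod 971), since |⟨338⟩| = 194.
918^194 mod 971 = 1.
Since 1 = 1, 918 lies in the subgroup.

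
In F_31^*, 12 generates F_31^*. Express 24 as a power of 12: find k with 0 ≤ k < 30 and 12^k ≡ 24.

7

Successive powers of 12 modulo 31:
  12^0=1  12^1=12  12^2=20  12^3=23  12^4=28  12^5=26
  12^6=2  12^7=24
So 12^7 ≡ 24 (mod 31), giving k = 7.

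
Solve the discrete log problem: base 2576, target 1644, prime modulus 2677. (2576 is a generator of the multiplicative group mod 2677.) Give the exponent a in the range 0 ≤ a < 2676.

Baby-step giant-step with m = ceil(sqrt(2676)) = 52.
Baby table (2576^j mod 2677 for j=0..51):
  0:1  1:2576  2:2170  3:344  4:57  5:2274  6:548  7:869
  8:572  9:1122  10:1789  11:1347  12:480  13:2383  14:247  15:1823
  16:590  17:1981  18:694  19:2185  20:1506  21:483  22:2080  23:1403
  24:178  25:761  26:772  27:2338  28:2115  29:545  30:1172  31:2093
  32:90  33:1618  34:2556  35:1513  36:2453  37:1208  38:1134  39:577
  40:617  41:1931  42:390  43:765  44:368  45:310  46:814  47:773
  48:2237  49:1608  50:889  51:1229
Giant step factor: 2576^(-52) ≡ 2102 (mod 2677).
Scan 1644·2102^i mod 2677 for i = 0, 1, …:
  i=0: 1644   i=1: 2358   i=2: 1389   i=3: 1748
  i=4: 1452   i=5: 324   i=6: 1090   i=7: 2345
  i=8: 833   i=9: 208     …   i=41: 2359
  i=42: 814
Match at i=42, j=46: a = 42·52 + 46 = 2230.

2230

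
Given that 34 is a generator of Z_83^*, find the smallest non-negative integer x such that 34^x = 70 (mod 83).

74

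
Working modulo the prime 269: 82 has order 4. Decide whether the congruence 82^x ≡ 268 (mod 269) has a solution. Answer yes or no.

yes

⟨82⟩ has order 4; its elements mod 269 are {1, 82, 187, 268}.
268 is in this set.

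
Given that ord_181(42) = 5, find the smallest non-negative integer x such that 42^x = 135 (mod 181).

2

Successive powers of 42 modulo 181:
  42^0=1  42^1=42  42^2=135
So 42^2 ≡ 135 (mod 181), giving x = 2.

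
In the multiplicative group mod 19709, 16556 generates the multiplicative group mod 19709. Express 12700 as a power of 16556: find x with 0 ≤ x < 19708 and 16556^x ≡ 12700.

11403

Baby-step giant-step with m = ceil(sqrt(19708)) = 141.
Baby table (16556^j mod 19709 for j=0..140):
  0:1  1:16556  2:8073  3:9859  4:15375  5:6765  6:14802  7:206
  8:879  9:7482  10:927  11:13810  12:13960  13:14026  14:3018  15:3693
  16:3990  17:13581  18:6764  19:17955  20:11842  21:10729  22:11816  23:13871
  24:18717  25:13754  26:13147  27:15245  28:2766  29:9889  30:19330  31:12447
  32:14937  33:8149  34:6739  35:17944  36:7107  37:762  38:1912  39:2418
  40:3429  41:8604  42:10881  43:5576  44:19009  45:19401  46:5383  47:16559
  48:18323  49:14369  50:5534  51:13472  52:15388  53:5194  54:1497  55:10119
  56:3664  57:16591  58:15972  59:16488  60:5678  61:12747  62:15069  63:5842
  64:8089  65:18538  66:6580  67:6837  68:4585  69:9901  70:1203  71:10778
  72:14991  73:15268  74:9083  75:18187  76:9579  77:11310  78:12860  79:13542
  80:11477  81:18452  82:1812  83:2374  84:4198  85:8154  86:10683  87:18891
  88:16984  89:18510  90:16028  91:17301  92:4459  93:12999  94:8873  95:10211
  96:9223  97:10365  98:16386  99:11940  100:17079  101:14610  102:14312  103:7874
  104:6618  105:5277  106:15724  107:10072  108:13892  109:11631  110:5906  111:3387
  112:3067  113:6868  114:5387  115:3947  116:11197  117:14387  118:7907  119:1114
  120:15469  121:6018  122:5013  123:629  124:7372  125:12704  126:12685  127:13465
  128:17750  129:7810  130:11320  131:1039  132:15436  133:11522  134:14530  135:10335
  136:12431  137:6258  138:16944  139:6667  140:8452
Giant step factor: 16556^(-141) ≡ 15787 (mod 19709).
Scan 12700·15787^i mod 19709 for i = 0, 1, …:
  i=0: 12700   i=1: 14952   i=2: 12240   i=3: 5844
  i=4: 1399   i=5: 11933   i=6: 7649   i=7: 17429
  i=8: 13983   i=9: 8821     …   i=79: 7995
  i=80: 629
Match at i=80, j=123: x = 80·141 + 123 = 11403.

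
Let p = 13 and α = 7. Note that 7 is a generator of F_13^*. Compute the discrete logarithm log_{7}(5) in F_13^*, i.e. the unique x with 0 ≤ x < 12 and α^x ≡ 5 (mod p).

Successive powers of 7 modulo 13:
  7^0=1  7^1=7  7^2=10  7^3=5
So 7^3 ≡ 5 (mod 13), giving x = 3.

3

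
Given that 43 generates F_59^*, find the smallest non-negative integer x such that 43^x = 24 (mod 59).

35

Baby-step giant-step with m = ceil(sqrt(58)) = 8.
Baby table (43^j mod 59 for j=0..7):
  0:1  1:43  2:20  3:34  4:46  5:31  6:35  7:30
Giant step factor: 43^(-8) ≡ 22 (mod 59).
Scan 24·22^i mod 59 for i = 0, 1, …:
  i=0: 24   i=1: 56   i=2: 52   i=3: 23
  i=4: 34
Match at i=4, j=3: x = 4·8 + 3 = 35.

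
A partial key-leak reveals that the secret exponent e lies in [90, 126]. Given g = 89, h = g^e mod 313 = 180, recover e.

99

Compute 89^90 mod 313 = 97, then multiply by 89 repeatedly:
  89^90=97  89^91=182  89^92=235  89^93=257  89^94=24
  89^95=258  89^96=113  89^97=41  89^98=206  89^99=180
Found 180 at exponent 99.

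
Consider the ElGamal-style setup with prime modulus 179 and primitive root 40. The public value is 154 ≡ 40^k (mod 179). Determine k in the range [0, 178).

Baby-step giant-step with m = ceil(sqrt(178)) = 14.
Baby table (40^j mod 179 for j=0..13):
  0:1  1:40  2:168  3:97  4:121  5:7  6:101  7:102
  8:142  9:131  10:49  11:170  12:177  13:99
Giant step factor: 40^(-14) ≡ 57 (mod 179).
Scan 154·57^i mod 179 for i = 0, 1, …:
  i=0: 154   i=1: 7
Match at i=1, j=5: k = 1·14 + 5 = 19.

19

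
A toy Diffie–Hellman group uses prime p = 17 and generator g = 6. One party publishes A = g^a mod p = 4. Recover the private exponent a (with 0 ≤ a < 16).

4

Successive powers of 6 modulo 17:
  6^0=1  6^1=6  6^2=2  6^3=12  6^4=4
So 6^4 ≡ 4 (mod 17), giving a = 4.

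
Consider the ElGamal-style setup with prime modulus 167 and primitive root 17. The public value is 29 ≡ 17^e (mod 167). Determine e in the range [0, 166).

Baby-step giant-step with m = ceil(sqrt(166)) = 13.
Baby table (17^j mod 167 for j=0..12):
  0:1  1:17  2:122  3:70  4:21  5:23  6:57  7:134
  8:107  9:149  10:28  11:142  12:76
Giant step factor: 17^(-13) ≡ 148 (mod 167).
Scan 29·148^i mod 167 for i = 0, 1, …:
  i=0: 29   i=1: 117   i=2: 115   i=3: 153
  i=4: 99   i=5: 123   i=6: 1
Match at i=6, j=0: e = 6·13 + 0 = 78.

78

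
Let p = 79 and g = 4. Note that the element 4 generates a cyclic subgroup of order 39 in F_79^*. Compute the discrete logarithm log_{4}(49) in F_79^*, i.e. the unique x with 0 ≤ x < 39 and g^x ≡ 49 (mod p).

Successive powers of 4 modulo 79:
  4^0=1  4^1=4  4^2=16  4^3=64  4^4=19  4^5=76
  4^6=67  4^7=31  4^8=45  4^9=22  4^10=9  4^11=36
  4^12=65  4^13=23  4^14=13  4^15=52  4^16=50  4^17=42
  4^18=10  4^19=40  4^20=2  4^21=8  4^22=32  4^23=49
So 4^23 ≡ 49 (mod 79), giving x = 23.

23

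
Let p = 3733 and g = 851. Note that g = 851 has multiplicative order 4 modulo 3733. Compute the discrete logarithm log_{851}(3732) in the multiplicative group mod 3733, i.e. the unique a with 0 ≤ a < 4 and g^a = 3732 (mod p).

2

Successive powers of 851 modulo 3733:
  851^0=1  851^1=851  851^2=3732
So 851^2 ≡ 3732 (mod 3733), giving a = 2.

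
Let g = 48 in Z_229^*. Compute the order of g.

The order of 48 must divide p − 1 = 228 = 2^2 · 3 · 19.
Divisors: 1, 2, 3, 4, 6, 12, 19, 38, 57, 76, 114, 228.
Check each in increasing order: 48^1 ≡ 48;  48^2 ≡ 14;  48^3 ≡ 214;  48^4 ≡ 196;  48^6 ≡ 225;  48^12 ≡ 16;  48^19 ≡ 134;  48^38 ≡ 94;  48^57 ≡ 1.
Smallest exponent giving 1 is 57.

57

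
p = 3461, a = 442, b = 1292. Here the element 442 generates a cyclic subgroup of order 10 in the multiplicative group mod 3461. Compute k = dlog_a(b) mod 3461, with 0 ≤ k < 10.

Successive powers of 442 modulo 3461:
  442^0=1  442^1=442  442^2=1548  442^3=2399  442^4=1292
So 442^4 ≡ 1292 (mod 3461), giving k = 4.

4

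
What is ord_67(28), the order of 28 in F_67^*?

66

The order of 28 must divide p − 1 = 66 = 2 · 3 · 11.
Divisors: 1, 2, 3, 6, 11, 22, 33, 66.
Check each in increasing order: 28^1 ≡ 28;  28^2 ≡ 47;  28^3 ≡ 43;  28^6 ≡ 40;  28^11 ≡ 38;  28^22 ≡ 37;  28^33 ≡ 66;  28^66 ≡ 1.
Smallest exponent giving 1 is 66.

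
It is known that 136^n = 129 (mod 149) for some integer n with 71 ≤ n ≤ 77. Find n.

Compute 136^71 mod 149 = 98, then multiply by 136 repeatedly:
  136^71=98  136^72=67  136^73=23  136^74=148  136^75=13
  136^76=129
Found 129 at exponent 76.

76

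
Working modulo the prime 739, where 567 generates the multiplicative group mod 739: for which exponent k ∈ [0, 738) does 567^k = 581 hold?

Baby-step giant-step with m = ceil(sqrt(738)) = 28.
Baby table (567^j mod 739 for j=0..27):
  0:1  1:567  2:24  3:306  4:576  5:693  6:522  7:374
  8:704  9:108  10:638  11:375  12:532  13:132  14:205  15:212
  16:486  17:654  18:579  19:177  20:594  21:553  22:215  23:709
  24:726  25:19  26:427  27:456
Giant step factor: 567^(-28) ≡ 279 (mod 739).
Scan 581·279^i mod 739 for i = 0, 1, …:
  i=0: 581   i=1: 258   i=2: 299   i=3: 653
  i=4: 393   i=5: 275   i=6: 608   i=7: 401
  i=8: 290   i=9: 359     …   i=24: 161
  i=25: 579
Match at i=25, j=18: k = 25·28 + 18 = 718.

718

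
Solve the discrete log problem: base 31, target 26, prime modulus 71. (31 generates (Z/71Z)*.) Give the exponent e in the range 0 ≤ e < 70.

55

Baby-step giant-step with m = ceil(sqrt(70)) = 9.
Baby table (31^j mod 71 for j=0..8):
  0:1  1:31  2:38  3:42  4:24  5:34  6:60  7:14
  8:8
Giant step factor: 31^(-9) ≡ 69 (mod 71).
Scan 26·69^i mod 71 for i = 0, 1, …:
  i=0: 26   i=1: 19   i=2: 33   i=3: 5
  i=4: 61   i=5: 20   i=6: 31
Match at i=6, j=1: e = 6·9 + 1 = 55.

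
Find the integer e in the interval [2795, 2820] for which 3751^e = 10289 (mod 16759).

2795

Compute 3751^2795 mod 16759 = 10289, then multiply by 3751 repeatedly:
  3751^2795=10289
Found 10289 at exponent 2795.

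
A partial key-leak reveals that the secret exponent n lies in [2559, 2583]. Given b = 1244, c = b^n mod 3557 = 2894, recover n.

Compute 1244^2559 mod 3557 = 2782, then multiply by 1244 repeatedly:
  1244^2559=2782  1244^2560=3404  1244^2561=1746  1244^2562=2254  1244^2563=1060
  1244^2564=2550  1244^2565=2913  1244^2566=2746  1244^2567=1304  1244^2568=184
  1244^2569=1248  1244^2570=1660  1244^2571=1980  1244^2572=1676  1244^2573=542
  1244^2574=1975  1244^2575=2570  1244^2576=2894
Found 2894 at exponent 2576.

2576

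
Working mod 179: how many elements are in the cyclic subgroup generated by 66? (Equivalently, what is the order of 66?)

89

The order of 66 must divide p − 1 = 178 = 2 · 89.
Divisors: 1, 2, 89, 178.
Check each in increasing order: 66^1 ≡ 66;  66^2 ≡ 60;  66^89 ≡ 1.
Smallest exponent giving 1 is 89.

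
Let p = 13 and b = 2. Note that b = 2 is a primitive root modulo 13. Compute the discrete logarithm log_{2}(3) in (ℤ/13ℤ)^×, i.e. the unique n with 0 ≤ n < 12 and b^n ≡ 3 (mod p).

Successive powers of 2 modulo 13:
  2^0=1  2^1=2  2^2=4  2^3=8  2^4=3
So 2^4 ≡ 3 (mod 13), giving n = 4.

4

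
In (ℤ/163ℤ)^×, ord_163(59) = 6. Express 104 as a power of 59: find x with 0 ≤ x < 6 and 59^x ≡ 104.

4

Successive powers of 59 modulo 163:
  59^0=1  59^1=59  59^2=58  59^3=162  59^4=104
So 59^4 ≡ 104 (mod 163), giving x = 4.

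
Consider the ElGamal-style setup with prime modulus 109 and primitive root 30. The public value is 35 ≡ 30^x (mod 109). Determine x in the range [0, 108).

52

Baby-step giant-step with m = ceil(sqrt(108)) = 11.
Baby table (30^j mod 109 for j=0..10):
  0:1  1:30  2:28  3:77  4:21  5:85  6:43  7:91
  8:5  9:41  10:31
Giant step factor: 30^(-11) ≡ 47 (mod 109).
Scan 35·47^i mod 109 for i = 0, 1, …:
  i=0: 35   i=1: 10   i=2: 34   i=3: 72
  i=4: 5
Match at i=4, j=8: x = 4·11 + 8 = 52.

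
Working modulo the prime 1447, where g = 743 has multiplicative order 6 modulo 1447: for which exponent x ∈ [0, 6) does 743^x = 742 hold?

2

Successive powers of 743 modulo 1447:
  743^0=1  743^1=743  743^2=742
So 743^2 ≡ 742 (mod 1447), giving x = 2.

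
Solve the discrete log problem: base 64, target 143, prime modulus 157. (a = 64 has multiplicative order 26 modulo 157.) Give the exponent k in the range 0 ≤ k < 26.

Successive powers of 64 modulo 157:
  64^0=1  64^1=64  64^2=14  64^3=111  64^4=39  64^5=141
  64^6=75  64^7=90  64^8=108  64^9=4  64^10=99  64^11=56
  64^12=130  64^13=156  64^14=93  64^15=143
So 64^15 ≡ 143 (mod 157), giving k = 15.

15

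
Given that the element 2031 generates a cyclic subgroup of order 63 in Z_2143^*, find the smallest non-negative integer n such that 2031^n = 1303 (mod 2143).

55

Baby-step giant-step with m = ceil(sqrt(63)) = 8.
Baby table (2031^j mod 2143 for j=0..7):
  0:1  1:2031  2:1829  3:880  4:18  5:127  6:777  7:839
Giant step factor: 2031^(-8) ≡ 1303 (mod 2143).
Scan 1303·1303^i mod 2143 for i = 0, 1, …:
  i=0: 1303   i=1: 553   i=2: 511   i=3: 1503
  i=4: 1850   i=5: 1818   i=6: 839
Match at i=6, j=7: n = 6·8 + 7 = 55.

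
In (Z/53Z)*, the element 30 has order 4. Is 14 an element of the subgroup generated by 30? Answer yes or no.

no

⟨30⟩ has order 4; its elements mod 53 are {1, 23, 30, 52}.
14 is not in this set.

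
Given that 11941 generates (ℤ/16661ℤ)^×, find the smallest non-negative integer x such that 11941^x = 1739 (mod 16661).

Baby-step giant-step with m = ceil(sqrt(16660)) = 130.
Baby table (11941^j mod 16661 for j=0..129):
  0:1  1:11941  2:2643  3:4129  4:4490  5:16653  6:4438  7:12178
  8:290  9:14063  10:64  11:14479  12:2542  13:14341  14:4123  15:16149
  16:795  17:12986  18:1899  19:338  20:4096  21:10301  22:12739  23:1469
  24:13957  25:554  26:897  27:14715  28:4909  29:4971  30:12229  31:9485
  32:15568  33:10711  34:10215  35:2134  36:7425  37:8744  38:14278  39:1585
  40:16250  41:7244  42:13353  43:2403  44:3981  45:3288  46:8692  47:9803
  48:14098  49:1474  50:7018  51:13769  52:4881  53:3843  54:4869  55:10500
  56:6475  57:10935  58:2578  59:11031  60:15966  61:14844  62:12486  63:12698
  64:11718  65:5560  66:14536  67:78  68:15043  69:6222  70:5503  71:339
  72:16037  73:12944  74:207  75:5959  76:13949  77:4992  78:13075  79:15005
  80:2311  81:5035  82:10047  83:12027  84:13248  85:14834  86:9703  87:2929
  88:3750  89:10643  90:14616  91:5681  92:9890  93:3322  94:14822  95:16360
  96:4535  97:4185  98:6746  99:14712  100:2408  101:13703  102:16503  103:12676
  104:15592  105:14058  106:7003  107:1264  108:15219  109:8552  110:4163  111:10620
  112:6549  113:11536  114:14889  115:18  116:15006  117:14252  118:7678  119:14176
  120:16517  121:13240  122:2611  123:5220  124:3219  125:1152  126:10707  127:12434
  128:8223  129:7570
Giant step factor: 11941^(-130) ≡ 10292 (mod 16661).
Scan 1739·10292^i mod 16661 for i = 0, 1, …:
  i=0: 1739   i=1: 3874   i=2: 1435   i=3: 7374
  i=4: 2353   i=5: 8643   i=6: 677   i=7: 3386
  i=8: 10561   i=9: 14109     …   i=100: 13082
  i=101: 2403
Match at i=101, j=43: x = 101·130 + 43 = 13173.

13173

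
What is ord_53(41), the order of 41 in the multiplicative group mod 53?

52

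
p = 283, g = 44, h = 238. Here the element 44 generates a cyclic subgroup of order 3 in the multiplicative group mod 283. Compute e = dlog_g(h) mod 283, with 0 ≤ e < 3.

2

Successive powers of 44 modulo 283:
  44^0=1  44^1=44  44^2=238
So 44^2 ≡ 238 (mod 283), giving e = 2.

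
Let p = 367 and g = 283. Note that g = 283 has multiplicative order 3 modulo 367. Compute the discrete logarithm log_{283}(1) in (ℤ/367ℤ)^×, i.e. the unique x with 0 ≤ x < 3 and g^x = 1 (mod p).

0

Successive powers of 283 modulo 367:
  283^0=1
So 283^0 ≡ 1 (mod 367), giving x = 0.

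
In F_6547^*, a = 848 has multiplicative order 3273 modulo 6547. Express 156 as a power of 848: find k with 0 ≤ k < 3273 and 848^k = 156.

1501

Baby-step giant-step with m = ceil(sqrt(3273)) = 58.
Baby table (848^j mod 6547 for j=0..57):
  0:1  1:848  2:5481  3:6065  4:3725  5:3146  6:3179  7:4975
  8:2532  9:6267  10:4799  11:3865  12:4020  13:4520  14:2965  15:272
  16:1511  17:4663  18:6383  19:4962  20:4602  21:484  22:4518  23:1269
  24:2404  25:2475  26:3760  27:91  28:5151  29:1199  30:1967  31:5078
  32:4765  33:1221  34:982  35:1267  36:708  37:4607  38:4724  39:5735
  40:5406  41:1388  42:5111  43:14  44:5325  45:4717  46:6346  47:6321
  48:4762  49:5224  50:4180  51:2713  52:2627  53:1716  54:1734  55:3904
  56:4357  57:2228
Giant step factor: 848^(-58) ≡ 1329 (mod 6547).
Scan 156·1329^i mod 6547 for i = 0, 1, …:
  i=0: 156   i=1: 4367   i=2: 3101   i=3: 3166
  i=4: 4440   i=5: 1913   i=6: 2141   i=7: 3991
  i=8: 969   i=9: 4589     …   i=24: 6485
  i=25: 2713
Match at i=25, j=51: k = 25·58 + 51 = 1501.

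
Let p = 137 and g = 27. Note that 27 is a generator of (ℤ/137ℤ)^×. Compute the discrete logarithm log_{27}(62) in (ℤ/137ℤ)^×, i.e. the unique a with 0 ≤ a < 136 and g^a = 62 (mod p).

73

Baby-step giant-step with m = ceil(sqrt(136)) = 12.
Baby table (27^j mod 137 for j=0..11):
  0:1  1:27  2:44  3:92  4:18  5:75  6:107  7:12
  8:50  9:117  10:8  11:79
Giant step factor: 27^(-12) ≡ 65 (mod 137).
Scan 62·65^i mod 137 for i = 0, 1, …:
  i=0: 62   i=1: 57   i=2: 6   i=3: 116
  i=4: 5   i=5: 51   i=6: 27
Match at i=6, j=1: a = 6·12 + 1 = 73.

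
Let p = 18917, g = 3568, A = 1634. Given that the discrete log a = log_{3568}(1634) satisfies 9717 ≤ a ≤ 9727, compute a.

Compute 3568^9717 mod 18917 = 12991, then multiply by 3568 repeatedly:
  3568^9717=12991  3568^9718=5238  3568^9719=18105  3568^9720=16002  3568^9721=3630
  3568^9722=12612  3568^9723=14990  3568^9724=5961  3568^9725=6140  3568^9726=1634
Found 1634 at exponent 9726.

9726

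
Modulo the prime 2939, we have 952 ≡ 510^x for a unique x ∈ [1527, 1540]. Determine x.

1535

Compute 510^1527 mod 2939 = 1204, then multiply by 510 repeatedly:
  510^1527=1204  510^1528=2728  510^1529=1133  510^1530=1786  510^1531=2709
  510^1532=260  510^1533=345  510^1534=2549  510^1535=952
Found 952 at exponent 1535.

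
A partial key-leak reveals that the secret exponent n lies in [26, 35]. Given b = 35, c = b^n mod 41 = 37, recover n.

32

Compute 35^26 mod 41 = 2, then multiply by 35 repeatedly:
  35^26=2  35^27=29  35^28=31  35^29=19  35^30=9
  35^31=28  35^32=37
Found 37 at exponent 32.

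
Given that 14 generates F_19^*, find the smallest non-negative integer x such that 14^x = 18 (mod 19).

Successive powers of 14 modulo 19:
  14^0=1  14^1=14  14^2=6  14^3=8  14^4=17  14^5=10
  14^6=7  14^7=3  14^8=4  14^9=18
So 14^9 ≡ 18 (mod 19), giving x = 9.

9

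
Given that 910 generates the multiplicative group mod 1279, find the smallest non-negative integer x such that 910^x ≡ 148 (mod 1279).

Baby-step giant-step with m = ceil(sqrt(1278)) = 36.
Baby table (910^j mod 1279 for j=0..35):
  0:1  1:910  2:587  3:827  4:518  5:708  6:943  7:1200
  8:1013  9:950  10:1175  11:6  12:344  13:964  14:1125  15:550
  16:411  17:542  18:805  19:962  20:584  21:655  22:36  23:785
  24:668  25:355  26:742  27:1187  28:694  29:993  30:656  31:946
  32:93  33:216  34:873  35:171
Giant step factor: 910^(-36) ≡ 511 (mod 1279).
Scan 148·511^i mod 1279 for i = 0, 1, …:
  i=0: 148   i=1: 167   i=2: 923   i=3: 981
  i=4: 1202   i=5: 302   i=6: 842   i=7: 518
Match at i=7, j=4: x = 7·36 + 4 = 256.

256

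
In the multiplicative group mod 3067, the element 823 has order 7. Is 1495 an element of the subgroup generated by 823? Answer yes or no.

1495 ∈ ⟨823⟩ iff 1495^7 ≡ 1 (mod 3067), since |⟨823⟩| = 7.
1495^7 mod 3067 = 1.
Since 1 = 1, 1495 lies in the subgroup.

yes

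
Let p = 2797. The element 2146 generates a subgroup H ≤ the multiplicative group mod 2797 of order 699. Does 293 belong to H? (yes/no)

no

293 ∈ ⟨2146⟩ iff 293^699 ≡ 1 (mod 2797), since |⟨2146⟩| = 699.
293^699 mod 2797 = 2796.
Since 2796 ≠ 1, 293 does not lie in the subgroup.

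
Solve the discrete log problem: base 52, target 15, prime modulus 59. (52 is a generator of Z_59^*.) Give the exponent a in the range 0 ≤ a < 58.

Successive powers of 52 modulo 59:
  52^0=1  52^1=52  52^2=49  52^3=11  52^4=41  52^5=8
  52^6=3  52^7=38  52^8=29  52^9=33  52^10=5  52^11=24
  52^12=9  52^13=55  52^14=28  52^15=40  52^16=15
So 52^16 ≡ 15 (mod 59), giving a = 16.

16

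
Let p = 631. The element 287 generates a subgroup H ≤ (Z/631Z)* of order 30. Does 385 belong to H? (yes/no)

no

385 ∈ ⟨287⟩ iff 385^30 ≡ 1 (mod 631), since |⟨287⟩| = 30.
385^30 mod 631 = 58.
Since 58 ≠ 1, 385 does not lie in the subgroup.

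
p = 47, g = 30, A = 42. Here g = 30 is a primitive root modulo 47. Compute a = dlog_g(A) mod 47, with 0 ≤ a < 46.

36

Baby-step giant-step with m = ceil(sqrt(46)) = 7.
Baby table (30^j mod 47 for j=0..6):
  0:1  1:30  2:7  3:22  4:2  5:13  6:14
Giant step factor: 30^(-7) ≡ 31 (mod 47).
Scan 42·31^i mod 47 for i = 0, 1, …:
  i=0: 42   i=1: 33   i=2: 36   i=3: 35
  i=4: 4   i=5: 30
Match at i=5, j=1: a = 5·7 + 1 = 36.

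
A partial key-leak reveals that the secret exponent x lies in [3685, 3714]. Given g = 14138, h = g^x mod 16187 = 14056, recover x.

Compute 14138^3685 mod 16187 = 868, then multiply by 14138 repeatedly:
  14138^3685=868  14138^3686=2038  14138^3687=384  14138^3688=6347  14138^3689=9345
  14138^3690=1316  14138^3691=6745  14138^3692=3193  14138^3693=13278  14138^3694=3725
  14138^3695=7739  14138^3696=6049  14138^3697=4841  14138^3698=3422  14138^3699=13480
  14138^3700=10689  14138^3701=15437  14138^3702=15172  14138^3703=7799  14138^3704=12605
  14138^3705=6807  14138^3706=5651  14138^3707=10993  14138^3708=7647  14138^3709=313
  14138^3710=6143  14138^3711=6479  14138^3712=14056
Found 14056 at exponent 3712.

3712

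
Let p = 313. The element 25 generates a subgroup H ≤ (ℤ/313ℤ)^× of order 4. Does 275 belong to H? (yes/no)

no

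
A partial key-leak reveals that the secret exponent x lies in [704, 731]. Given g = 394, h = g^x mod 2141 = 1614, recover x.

706

Compute 394^704 mod 2141 = 1309, then multiply by 394 repeatedly:
  394^704=1309  394^705=1906  394^706=1614
Found 1614 at exponent 706.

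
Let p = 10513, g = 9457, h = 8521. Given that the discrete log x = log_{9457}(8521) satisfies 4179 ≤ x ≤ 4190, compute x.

4181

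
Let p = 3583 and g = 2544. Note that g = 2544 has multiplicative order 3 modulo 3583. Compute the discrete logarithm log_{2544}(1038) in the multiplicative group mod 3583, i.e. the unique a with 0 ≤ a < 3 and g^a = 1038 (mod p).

2

Successive powers of 2544 modulo 3583:
  2544^0=1  2544^1=2544  2544^2=1038
So 2544^2 ≡ 1038 (mod 3583), giving a = 2.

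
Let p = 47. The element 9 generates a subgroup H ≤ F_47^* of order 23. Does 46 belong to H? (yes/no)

⟨9⟩ has order 23; its elements mod 47 are {1, 2, 3, 4, 6, 7, 8, 9, 12, 14, 16, 17, 18, 21, 24, 25, 27, 28, 32, 34, 36, 37, 42}.
46 is not in this set.

no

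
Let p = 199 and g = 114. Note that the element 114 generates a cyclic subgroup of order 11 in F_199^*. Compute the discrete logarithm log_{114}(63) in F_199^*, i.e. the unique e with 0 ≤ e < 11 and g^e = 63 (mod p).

7

Successive powers of 114 modulo 199:
  114^0=1  114^1=114  114^2=61  114^3=188  114^4=139  114^5=125
  114^6=121  114^7=63
So 114^7 ≡ 63 (mod 199), giving e = 7.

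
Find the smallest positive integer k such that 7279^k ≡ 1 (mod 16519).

The order of 7279 must divide p − 1 = 16518 = 2 · 3 · 2753.
Divisors: 1, 2, 3, 6, 2753, 5506, 8259, 16518.
Check each in increasing order: 7279^1 ≡ 7279;  7279^2 ≡ 7408;  7279^3 ≡ 4816;  7279^6 ≡ 1180;  7279^2753 ≡ 5463;  7279^5506 ≡ 11055;  7279^8259 ≡ 1.
Smallest exponent giving 1 is 8259.

8259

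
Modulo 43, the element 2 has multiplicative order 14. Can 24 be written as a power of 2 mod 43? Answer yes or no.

no

24 ∈ ⟨2⟩ iff 24^14 ≡ 1 (mod 43), since |⟨2⟩| = 14.
24^14 mod 43 = 36.
Since 36 ≠ 1, 24 does not lie in the subgroup.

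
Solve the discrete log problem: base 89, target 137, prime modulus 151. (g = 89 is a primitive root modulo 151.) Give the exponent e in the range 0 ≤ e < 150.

94

Baby-step giant-step with m = ceil(sqrt(150)) = 13.
Baby table (89^j mod 151 for j=0..12):
  0:1  1:89  2:69  3:101  4:80  5:23  6:84  7:77
  8:58  9:28  10:76  11:120  12:110
Giant step factor: 89^(-13) ≡ 6 (mod 151).
Scan 137·6^i mod 151 for i = 0, 1, …:
  i=0: 137   i=1: 67   i=2: 100   i=3: 147
  i=4: 127   i=5: 7   i=6: 42   i=7: 101
Match at i=7, j=3: e = 7·13 + 3 = 94.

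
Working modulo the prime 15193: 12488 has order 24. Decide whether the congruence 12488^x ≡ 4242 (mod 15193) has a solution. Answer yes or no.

⟨12488⟩ has order 24; its elements mod 15193 are {1, 319, 2705, 3106, 3269, 4590, 4591, 5506, 5682, 5974, 6001, 6581, 8612, 9192, 9219, 9511, 9687, 10602, 10603, 11924, 12087, 12488, 14874, 15192}.
4242 is not in this set.

no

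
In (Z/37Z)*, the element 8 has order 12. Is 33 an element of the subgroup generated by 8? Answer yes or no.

33 ∈ ⟨8⟩ iff 33^12 ≡ 1 (mod 37), since |⟨8⟩| = 12.
33^12 mod 37 = 10.
Since 10 ≠ 1, 33 does not lie in the subgroup.

no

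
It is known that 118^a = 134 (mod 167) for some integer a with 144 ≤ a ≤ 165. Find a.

163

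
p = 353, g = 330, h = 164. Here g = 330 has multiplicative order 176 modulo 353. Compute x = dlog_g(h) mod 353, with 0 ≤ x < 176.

17

Successive powers of 330 modulo 353:
  330^0=1  330^1=330  330^2=176  330^3=188  330^4=265  330^5=259
  330^6=44  330^7=47  330^8=331  330^9=153  330^10=11  330^11=100
  330^12=171  330^13=303  330^14=91  330^15=25  330^16=131  330^17=164
So 330^17 ≡ 164 (mod 353), giving x = 17.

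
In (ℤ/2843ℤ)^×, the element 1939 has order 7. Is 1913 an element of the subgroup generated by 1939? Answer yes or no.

no

1913 ∈ ⟨1939⟩ iff 1913^7 ≡ 1 (mod 2843), since |⟨1939⟩| = 7.
1913^7 mod 2843 = 1962.
Since 1962 ≠ 1, 1913 does not lie in the subgroup.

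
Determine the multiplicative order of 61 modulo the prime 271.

135

The order of 61 must divide p − 1 = 270 = 2 · 3^3 · 5.
Divisors: 1, 2, 3, 5, 6, 9, 10, 15, 18, 27, 30, 45, 54, 90, 135, 270.
Check each in increasing order: 61^1 ≡ 61;  61^2 ≡ 198;  61^3 ≡ 154;  61^5 ≡ 140;  61^6 ≡ 139;  61^9 ≡ 268;  61^10 ≡ 88;  61^15 ≡ 125;  61^18 ≡ 9;  61^27 ≡ 244;  61^30 ≡ 178;  61^45 ≡ 28;  61^54 ≡ 187;  61^90 ≡ 242;  61^135 ≡ 1.
Smallest exponent giving 1 is 135.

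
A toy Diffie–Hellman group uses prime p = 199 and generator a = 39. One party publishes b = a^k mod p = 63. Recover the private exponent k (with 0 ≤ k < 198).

Baby-step giant-step with m = ceil(sqrt(198)) = 15.
Baby table (39^j mod 199 for j=0..14):
  0:1  1:39  2:128  3:17  4:66  5:186  6:90  7:127
  8:177  9:137  10:169  11:24  12:140  13:87  14:10
Giant step factor: 39^(-15) ≡ 174 (mod 199).
Scan 63·174^i mod 199 for i = 0, 1, …:
  i=0: 63   i=1: 17
Match at i=1, j=3: k = 1·15 + 3 = 18.

18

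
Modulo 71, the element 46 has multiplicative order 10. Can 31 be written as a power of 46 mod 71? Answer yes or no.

no

⟨46⟩ has order 10; its elements mod 71 are {1, 5, 14, 17, 25, 46, 54, 57, 66, 70}.
31 is not in this set.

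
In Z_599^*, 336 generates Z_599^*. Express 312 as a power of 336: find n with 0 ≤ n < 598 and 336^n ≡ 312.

264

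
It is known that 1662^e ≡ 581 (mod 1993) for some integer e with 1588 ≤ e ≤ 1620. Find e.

1617

Compute 1662^1588 mod 1993 = 1160, then multiply by 1662 repeatedly:
  1662^1588=1160  1662^1589=689  1662^1590=1136  1662^1591=661  1662^1592=439
  1662^1593=180  1662^1594=210  1662^1595=245  1662^1596=618  1662^1597=721
  1662^1598=509  1662^1599=926  1662^1600=416  1662^1601=1814  1662^1602=1452
  1662^1603=1694  1662^1604=1312  1662^1605=202  1662^1606=900  1662^1607=1050
  1662^1608=1225  1662^1609=1097  1662^1610=1612  1662^1611=552  1662^1612=644
  1662^1613=87  1662^1614=1098  1662^1615=1281  1662^1616=498  1662^1617=581
Found 581 at exponent 1617.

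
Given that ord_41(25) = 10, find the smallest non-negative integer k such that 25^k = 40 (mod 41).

5

Successive powers of 25 modulo 41:
  25^0=1  25^1=25  25^2=10  25^3=4  25^4=18  25^5=40
So 25^5 ≡ 40 (mod 41), giving k = 5.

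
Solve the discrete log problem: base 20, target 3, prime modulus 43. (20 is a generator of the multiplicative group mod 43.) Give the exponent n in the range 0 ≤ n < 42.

25

Successive powers of 20 modulo 43:
  20^0=1  20^1=20  20^2=13  20^3=2  20^4=40  20^5=26
  20^6=4  20^7=37  20^8=9  20^9=8  20^10=31  20^11=18
  20^12=16  20^13=19  20^14=36  20^15=32  20^16=38  20^17=29
  20^18=21  20^19=33  20^20=15  20^21=42  20^22=23  20^23=30
  20^24=41  20^25=3
So 20^25 ≡ 3 (mod 43), giving n = 25.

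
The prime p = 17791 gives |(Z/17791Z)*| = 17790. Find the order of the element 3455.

2965

The order of 3455 must divide p − 1 = 17790 = 2 · 3 · 5 · 593.
Divisors: 1, 2, 3, 5, 6, 10, 15, 30, 593, 1186, 1779, 2965, 3558, 5930, 8895, 17790.
Check each in increasing order: 3455^1 ≡ 3455;  3455^2 ≡ 17055;  3455^3 ≡ 1233;  3455^5 ≡ 17644;  3455^6 ≡ 8054;  3455^10 ≡ 3818;  3455^15 ≡ 8066;  3455^30 ≡ 16460;  3455^593 ≡ 13093;  3455^1186 ≡ 10364;  3455^1779 ≡ 3895;  3455^2965 ≡ 1.
Smallest exponent giving 1 is 2965.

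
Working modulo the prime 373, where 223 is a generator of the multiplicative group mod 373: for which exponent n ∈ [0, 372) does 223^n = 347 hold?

367

Baby-step giant-step with m = ceil(sqrt(372)) = 20.
Baby table (223^j mod 373 for j=0..19):
  0:1  1:223  2:120  3:277  4:226  5:43  6:264  7:311
  8:348  9:20  10:357  11:162  12:318  13:44  14:114  15:58
  16:252  17:246  18:27  19:53
Giant step factor: 223^(-20) ≡ 51 (mod 373).
Scan 347·51^i mod 373 for i = 0, 1, …:
  i=0: 347   i=1: 166   i=2: 260   i=3: 205
  i=4: 11   i=5: 188   i=6: 263   i=7: 358
  i=8: 354   i=9: 150     …   i=17: 167
  i=18: 311
Match at i=18, j=7: n = 18·20 + 7 = 367.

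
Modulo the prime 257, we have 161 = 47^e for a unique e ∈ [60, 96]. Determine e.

69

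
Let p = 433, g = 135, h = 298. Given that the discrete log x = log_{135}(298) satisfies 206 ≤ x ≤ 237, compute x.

217

Compute 135^206 mod 433 = 315, then multiply by 135 repeatedly:
  135^206=315  135^207=91  135^208=161  135^209=85  135^210=217
  135^211=284  135^212=236  135^213=251  135^214=111  135^215=263
  135^216=432  135^217=298
Found 298 at exponent 217.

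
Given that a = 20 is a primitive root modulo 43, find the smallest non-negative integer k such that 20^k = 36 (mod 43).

Baby-step giant-step with m = ceil(sqrt(42)) = 7.
Baby table (20^j mod 43 for j=0..6):
  0:1  1:20  2:13  3:2  4:40  5:26  6:4
Giant step factor: 20^(-7) ≡ 7 (mod 43).
Scan 36·7^i mod 43 for i = 0, 1, …:
  i=0: 36   i=1: 37   i=2: 1
Match at i=2, j=0: k = 2·7 + 0 = 14.

14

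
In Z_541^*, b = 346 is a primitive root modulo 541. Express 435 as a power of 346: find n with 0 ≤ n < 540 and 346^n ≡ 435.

213

Baby-step giant-step with m = ceil(sqrt(540)) = 24.
Baby table (346^j mod 541 for j=0..23):
  0:1  1:346  2:155  3:71  4:221  5:185  6:172  7:2
  8:151  9:310  10:142  11:442  12:370  13:344  14:4  15:302
  16:79  17:284  18:343  19:199  20:147  21:8  22:63  23:158
Giant step factor: 346^(-24) ≡ 521 (mod 541).
Scan 435·521^i mod 541 for i = 0, 1, …:
  i=0: 435   i=1: 497   i=2: 339   i=3: 253
  i=4: 350   i=5: 33   i=6: 422   i=7: 216
  i=8: 8
Match at i=8, j=21: n = 8·24 + 21 = 213.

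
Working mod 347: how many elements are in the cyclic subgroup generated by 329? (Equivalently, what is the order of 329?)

173

The order of 329 must divide p − 1 = 346 = 2 · 173.
Divisors: 1, 2, 173, 346.
Check each in increasing order: 329^1 ≡ 329;  329^2 ≡ 324;  329^173 ≡ 1.
Smallest exponent giving 1 is 173.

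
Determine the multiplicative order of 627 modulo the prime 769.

768

The order of 627 must divide p − 1 = 768 = 2^8 · 3.
Divisors: 1, 2, 3, 4, 6, 8, 12, 16, 24, 32, 48, 64, 96, 128, 192, 256, 384, 768.
Check each in increasing order: 627^1 ≡ 627;  627^2 ≡ 170;  627^3 ≡ 468;  627^4 ≡ 447;  627^6 ≡ 628;  627^8 ≡ 638;  627^12 ≡ 656;  627^16 ≡ 243;  627^24 ≡ 465;  627^32 ≡ 605;  627^48 ≡ 136;  627^64 ≡ 750;  627^96 ≡ 40;  627^128 ≡ 361;  627^192 ≡ 62;  627^256 ≡ 360;  627^384 ≡ 768;  627^768 ≡ 1.
Smallest exponent giving 1 is 768.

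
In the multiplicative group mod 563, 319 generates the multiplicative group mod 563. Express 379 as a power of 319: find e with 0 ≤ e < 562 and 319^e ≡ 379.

80

Baby-step giant-step with m = ceil(sqrt(562)) = 24.
Baby table (319^j mod 563 for j=0..23):
  0:1  1:319  2:421  3:305  4:459  5:41  6:130  7:371
  8:119  9:240  10:555  11:263  12:10  13:375  14:269  15:235
  16:86  17:410  18:174  19:332  20:64  21:148  22:483  23:378
Giant step factor: 319^(-24) ≡ 411 (mod 563).
Scan 379·411^i mod 563 for i = 0, 1, …:
  i=0: 379   i=1: 381   i=2: 77   i=3: 119
Match at i=3, j=8: e = 3·24 + 8 = 80.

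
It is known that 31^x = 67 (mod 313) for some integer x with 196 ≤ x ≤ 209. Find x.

Compute 31^196 mod 313 = 194, then multiply by 31 repeatedly:
  31^196=194  31^197=67
Found 67 at exponent 197.

197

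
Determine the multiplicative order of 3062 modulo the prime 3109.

259

The order of 3062 must divide p − 1 = 3108 = 2^2 · 3 · 7 · 37.
Divisors: 1, 2, 3, 4, 6, 7, 12, 14, 21, 28, 37, 42, 74, 84, 111, 148, 222, 259, 444, 518, 777, 1036, 1554, 3108.
Check each in increasing order: 3062^1 ≡ 3062;  3062^2 ≡ 2209;  3062^3 ≡ 1883;  3062^4 ≡ 1660;  3062^6 ≡ 1429;  3062^7 ≡ 1235;  3062^12 ≡ 2537;  3062^14 ≡ 1815;  3062^21 ≡ 3045;  3062^28 ≡ 1794;  3062^37 ≡ 766;  3062^42 ≡ 987;  3062^74 ≡ 2264;  3062^84 ≡ 1052;  3062^111 ≡ 2511;  3062^148 ≡ 2064;  3062^222 ≡ 69;  3062^259 ≡ 1.
Smallest exponent giving 1 is 259.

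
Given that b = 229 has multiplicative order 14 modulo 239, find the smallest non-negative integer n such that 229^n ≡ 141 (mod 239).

5

Successive powers of 229 modulo 239:
  229^0=1  229^1=229  229^2=100  229^3=195  229^4=201  229^5=141
So 229^5 ≡ 141 (mod 239), giving n = 5.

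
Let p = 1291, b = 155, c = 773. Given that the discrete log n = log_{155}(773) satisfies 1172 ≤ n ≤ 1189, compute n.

1188

Compute 155^1172 mod 1291 = 491, then multiply by 155 repeatedly:
  155^1172=491  155^1173=1227  155^1174=408  155^1175=1272  155^1176=928
  155^1177=539  155^1178=921  155^1179=745  155^1180=576  155^1181=201
  155^1182=171  155^1183=685  155^1184=313  155^1185=748  155^1186=1041
  155^1187=1271  155^1188=773
Found 773 at exponent 1188.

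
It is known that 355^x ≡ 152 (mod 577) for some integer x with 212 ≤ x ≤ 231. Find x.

Compute 355^212 mod 577 = 501, then multiply by 355 repeatedly:
  355^212=501  355^213=139  355^214=300  355^215=332  355^216=152
Found 152 at exponent 216.

216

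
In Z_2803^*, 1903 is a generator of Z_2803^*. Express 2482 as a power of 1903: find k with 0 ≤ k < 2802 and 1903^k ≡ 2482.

2030

Baby-step giant-step with m = ceil(sqrt(2802)) = 53.
Baby table (1903^j mod 2803 for j=0..52):
  0:1  1:1903  2:2736  3:1437  4:1686  5:1826  6:1961  7:990
  8:354  9:942  10:1509  11:1355  12:2608  13:1714  14:1853  15:85
  16:1984  17:2714  18:1616  19:357  20:1045  21:1308  22:60  23:2060
  24:1586  25:2130  26:252  27:243  28:2737  29:537  30:1619  31:460
  32:844  33:13  34:2315  35:1932  36:1863  37:2297  38:1314  39:266
  40:1658  41:1799  42:1034  43:2799  44:797  45:268  46:2661  47:1665
  48:1105  49:565  50:1646  51:1387  52:1838
Giant step factor: 1903^(-53) ≡ 176 (mod 2803).
Scan 2482·176^i mod 2803 for i = 0, 1, …:
  i=0: 2482   i=1: 2367   i=2: 1748   i=3: 2121
  i=4: 497   i=5: 579   i=6: 996   i=7: 1510
  i=8: 2278   i=9: 99     …   i=37: 1795
  i=38: 1984
Match at i=38, j=16: k = 38·53 + 16 = 2030.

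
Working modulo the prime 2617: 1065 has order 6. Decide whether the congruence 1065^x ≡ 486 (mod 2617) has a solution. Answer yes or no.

no

⟨1065⟩ has order 6; its elements mod 2617 are {1, 1064, 1065, 1552, 1553, 2616}.
486 is not in this set.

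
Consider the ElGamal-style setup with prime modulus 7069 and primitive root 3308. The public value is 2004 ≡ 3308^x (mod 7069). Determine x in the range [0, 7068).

Baby-step giant-step with m = ceil(sqrt(7068)) = 85.
Baby table (3308^j mod 7069 for j=0..84):
  0:1  1:3308  2:52  3:2360  4:2704  5:2547  6:6297  7:5202
  8:2270  9:1882  10:4936  11:5967  12:2188  13:6317  14:672  15:3310
  16:6668  17:2464  18:355  19:886  20:4322  21:3658  22:5605  23:6422
  24:1631  25:1701  26:7053  27:3624  28:6237  29:4654  30:6219  31:1662
  32:5283  33:1596  34:6094  35:5233  36:5852  37:3494  38:337  39:4963
  40:3386  41:3592  42:6416  43:2990  44:1389  45:7031  46:1538  47:5093
  48:2217  49:3283  50:2180  51:1060  52:256  53:5637  54:6243  55:3295
  56:6531  57:1684  58:300  59:2740  60:1462  61:1100  62:5334  63:648
  64:1677  65:5420  66:2376  67:6149  68:3379  69:1643  70:6052  71:608
  72:3668  73:3340  74:6942  75:4024  76:465  77:4247  78:2973  79:1705
  80:6147  81:3832  82:1539  83:1332  84:2269
Giant step factor: 3308^(-85) ≡ 927 (mod 7069).
Scan 2004·927^i mod 7069 for i = 0, 1, …:
  i=0: 2004   i=1: 5630   i=2: 2088   i=3: 5739
  i=4: 4165   i=5: 1281   i=6: 6964   i=7: 1631
Match at i=7, j=24: x = 7·85 + 24 = 619.

619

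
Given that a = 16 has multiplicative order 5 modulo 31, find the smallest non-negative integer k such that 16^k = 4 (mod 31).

Successive powers of 16 modulo 31:
  16^0=1  16^1=16  16^2=8  16^3=4
So 16^3 ≡ 4 (mod 31), giving k = 3.

3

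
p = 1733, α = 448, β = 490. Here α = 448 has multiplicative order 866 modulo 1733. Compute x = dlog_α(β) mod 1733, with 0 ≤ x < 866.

Baby-step giant-step with m = ceil(sqrt(866)) = 30.
Baby table (448^j mod 1733 for j=0..29):
  0:1  1:448  2:1409  3:420  4:996  5:827  6:1367  7:667
  8:740  9:517  10:1127  11:593  12:515  13:231  14:1241  15:1408
  16:1705  17:1320  18:407  19:371  20:1573  21:1106  22:1583  23:387
  24:76  25:1121  26:1371  27:726  28:1177  29:464
Giant step factor: 448^(-30) ≡ 256 (mod 1733).
Scan 490·256^i mod 1733 for i = 0, 1, …:
  i=0: 490   i=1: 664   i=2: 150   i=3: 274
  i=4: 824   i=5: 1251   i=6: 1384   i=7: 772
  i=8: 70   i=9: 590     …   i=16: 10
  i=17: 827
Match at i=17, j=5: x = 17·30 + 5 = 515.

515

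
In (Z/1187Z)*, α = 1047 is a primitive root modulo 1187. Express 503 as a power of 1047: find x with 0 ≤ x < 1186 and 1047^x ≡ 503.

Baby-step giant-step with m = ceil(sqrt(1186)) = 35.
Baby table (1047^j mod 1187 for j=0..34):
  0:1  1:1047  2:608  3:344  4:507  5:240  6:823  7:1106
  8:657  9:606  10:624  11:478  12:739  13:996  14:626  15:198
  16:768  17:497  18:453  19:678  20:40  21:335  22:580  23:703
  24:101  25:104  26:871  27:321  28:166  29:500  30:33  31:128
  32:1072  33:669  34:113
Giant step factor: 1047^(-35) ≡ 653 (mod 1187).
Scan 503·653^i mod 1187 for i = 0, 1, …:
  i=0: 503   i=1: 847   i=2: 1136   i=3: 1120
  i=4: 168   i=5: 500
Match at i=5, j=29: x = 5·35 + 29 = 204.

204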